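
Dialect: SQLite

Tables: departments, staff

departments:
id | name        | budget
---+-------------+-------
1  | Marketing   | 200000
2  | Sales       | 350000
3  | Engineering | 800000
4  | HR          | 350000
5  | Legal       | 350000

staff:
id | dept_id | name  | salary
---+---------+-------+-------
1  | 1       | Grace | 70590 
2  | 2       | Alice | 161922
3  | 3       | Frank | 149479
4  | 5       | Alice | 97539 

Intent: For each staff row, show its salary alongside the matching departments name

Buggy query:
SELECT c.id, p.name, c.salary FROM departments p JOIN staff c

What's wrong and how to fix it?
Bug: JOIN with no ON clause produces a cartesian product; every staff row pairs with every departments row

Fix: Specify the join condition linking the foreign key to the parent id

Corrected query:
SELECT c.id, p.name, c.salary FROM departments p JOIN staff c ON c.dept_id = p.id

Result:
id | name        | salary
---+-------------+-------
1  | Marketing   | 70590 
2  | Sales       | 161922
3  | Engineering | 149479
4  | Legal       | 97539 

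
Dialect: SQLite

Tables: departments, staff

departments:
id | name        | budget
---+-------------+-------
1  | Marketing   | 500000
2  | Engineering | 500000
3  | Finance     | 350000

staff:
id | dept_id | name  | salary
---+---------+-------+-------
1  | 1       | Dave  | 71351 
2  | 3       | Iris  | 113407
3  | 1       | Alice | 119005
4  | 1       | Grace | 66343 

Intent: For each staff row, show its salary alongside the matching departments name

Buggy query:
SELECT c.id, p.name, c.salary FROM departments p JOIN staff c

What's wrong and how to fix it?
Bug: Missing join condition: each staff row is matched to all departments rows instead of just its own

Fix: Specify the join condition linking the foreign key to the parent id

Corrected query:
SELECT c.id, p.name, c.salary FROM departments p JOIN staff c ON c.dept_id = p.id

Result:
id | name      | salary
---+-----------+-------
1  | Marketing | 71351 
2  | Finance   | 113407
3  | Marketing | 119005
4  | Marketing | 66343 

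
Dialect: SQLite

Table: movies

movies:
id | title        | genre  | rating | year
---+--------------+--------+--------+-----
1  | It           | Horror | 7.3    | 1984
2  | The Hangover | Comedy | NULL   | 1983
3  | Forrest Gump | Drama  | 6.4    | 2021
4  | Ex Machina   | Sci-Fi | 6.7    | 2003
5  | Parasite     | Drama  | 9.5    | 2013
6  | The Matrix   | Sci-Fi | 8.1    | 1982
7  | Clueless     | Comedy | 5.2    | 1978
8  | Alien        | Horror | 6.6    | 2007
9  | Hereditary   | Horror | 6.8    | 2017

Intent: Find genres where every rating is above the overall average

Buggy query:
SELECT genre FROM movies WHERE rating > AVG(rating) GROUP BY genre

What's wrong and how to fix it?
Bug: AVG() is an aggregate; it can't sit directly in WHERE

Fix: Compute the overall average in a scalar subquery and compare each group's MIN against it in HAVING

Corrected query:
SELECT genre FROM movies GROUP BY genre HAVING MIN(rating) > (SELECT AVG(rating) FROM movies)

Result:
(no rows)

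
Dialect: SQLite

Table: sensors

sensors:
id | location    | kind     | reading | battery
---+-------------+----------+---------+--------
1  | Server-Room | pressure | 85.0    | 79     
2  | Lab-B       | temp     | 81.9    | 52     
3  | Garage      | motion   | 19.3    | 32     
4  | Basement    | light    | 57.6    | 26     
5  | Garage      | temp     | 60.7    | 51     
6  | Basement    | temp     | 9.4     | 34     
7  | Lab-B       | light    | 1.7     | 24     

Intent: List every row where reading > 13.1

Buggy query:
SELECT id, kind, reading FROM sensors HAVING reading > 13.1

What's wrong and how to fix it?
Bug: HAVING filters the output of aggregation, but this query has no GROUP BY and no aggregate functions, so SQLite rejects it (HAVING clause on a non-aggregate query); the condition here is per row

Fix: Replace HAVING with WHERE since the condition applies to individual rows

Corrected query:
SELECT id, kind, reading FROM sensors WHERE reading > 13.1

Result:
id | kind     | reading
---+----------+--------
1  | pressure | 85     
2  | temp     | 81.9   
3  | motion   | 19.3   
4  | light    | 57.6   
5  | temp     | 60.7   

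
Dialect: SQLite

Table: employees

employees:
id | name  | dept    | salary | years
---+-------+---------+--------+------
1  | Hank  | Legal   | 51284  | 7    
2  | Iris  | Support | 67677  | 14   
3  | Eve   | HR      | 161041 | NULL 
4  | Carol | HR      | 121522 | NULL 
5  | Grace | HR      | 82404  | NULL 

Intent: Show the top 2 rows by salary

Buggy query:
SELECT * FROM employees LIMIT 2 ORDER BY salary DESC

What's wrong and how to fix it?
Bug: ORDER BY cannot follow LIMIT; LIMIT is the final clause

Fix: Swap the clauses: ORDER BY first, then LIMIT

Corrected query:
SELECT * FROM employees ORDER BY salary DESC LIMIT 2

Result:
id | name  | dept | salary | years
---+-------+------+--------+------
3  | Eve   | HR   | 161041 | NULL 
4  | Carol | HR   | 121522 | NULL 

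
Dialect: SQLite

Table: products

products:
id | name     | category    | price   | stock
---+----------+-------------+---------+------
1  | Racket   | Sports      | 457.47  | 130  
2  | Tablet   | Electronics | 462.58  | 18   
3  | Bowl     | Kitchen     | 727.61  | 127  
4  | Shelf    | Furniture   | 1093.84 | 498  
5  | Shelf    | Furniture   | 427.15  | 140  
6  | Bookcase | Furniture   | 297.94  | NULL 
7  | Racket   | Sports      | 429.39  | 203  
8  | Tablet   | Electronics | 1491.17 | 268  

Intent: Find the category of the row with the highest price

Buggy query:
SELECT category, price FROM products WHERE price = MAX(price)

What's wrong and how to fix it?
Bug: WHERE is evaluated per row; an aggregate over the whole table isn't defined there

Fix: Wrap MAX in a scalar subquery so WHERE compares against a single value

Corrected query:
SELECT category, price FROM products WHERE price = (SELECT MAX(price) FROM products)

Result:
category    | price  
------------+--------
Electronics | 1491.17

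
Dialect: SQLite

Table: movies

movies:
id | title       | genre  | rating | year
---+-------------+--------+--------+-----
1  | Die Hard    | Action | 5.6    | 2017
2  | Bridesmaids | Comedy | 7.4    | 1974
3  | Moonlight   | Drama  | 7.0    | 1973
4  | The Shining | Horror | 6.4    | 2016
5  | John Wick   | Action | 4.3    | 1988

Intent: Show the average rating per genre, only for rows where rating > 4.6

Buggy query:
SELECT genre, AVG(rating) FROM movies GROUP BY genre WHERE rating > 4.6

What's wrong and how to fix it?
Bug: Row-level WHERE must come before GROUP BY in the clause order

Fix: Move the WHERE clause before GROUP BY

Corrected query:
SELECT genre, AVG(rating) FROM movies WHERE rating > 4.6 GROUP BY genre

Result:
genre  | AVG(rating)
-------+------------
Action | 5.6        
Comedy | 7.4        
Drama  | 7          
Horror | 6.4        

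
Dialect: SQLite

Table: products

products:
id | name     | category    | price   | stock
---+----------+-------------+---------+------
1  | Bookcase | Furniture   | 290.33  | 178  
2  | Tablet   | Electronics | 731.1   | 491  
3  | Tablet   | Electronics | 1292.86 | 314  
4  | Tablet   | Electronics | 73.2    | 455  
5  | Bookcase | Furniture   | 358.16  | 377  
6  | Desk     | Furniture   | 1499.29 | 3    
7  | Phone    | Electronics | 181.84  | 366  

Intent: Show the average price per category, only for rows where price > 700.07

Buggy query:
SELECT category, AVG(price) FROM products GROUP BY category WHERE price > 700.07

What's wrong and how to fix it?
Bug: Row-level WHERE must come before GROUP BY in the clause order

Fix: Move the WHERE clause before GROUP BY

Corrected query:
SELECT category, AVG(price) FROM products WHERE price > 700.07 GROUP BY category

Result:
category    | AVG(price)
------------+-----------
Electronics | 1011.98   
Furniture   | 1499.29   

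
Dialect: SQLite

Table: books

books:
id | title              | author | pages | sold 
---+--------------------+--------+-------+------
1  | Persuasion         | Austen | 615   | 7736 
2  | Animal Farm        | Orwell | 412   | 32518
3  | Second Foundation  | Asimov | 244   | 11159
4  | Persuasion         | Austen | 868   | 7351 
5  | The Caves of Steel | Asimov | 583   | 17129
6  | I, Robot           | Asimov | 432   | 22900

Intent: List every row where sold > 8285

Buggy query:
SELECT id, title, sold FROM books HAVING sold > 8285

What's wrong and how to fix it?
Bug: This is a non-aggregate query (no GROUP BY, no aggregates), so in SQLite the HAVING clause is invalid here; a row-level condition belongs in WHERE

Fix: Replace HAVING with WHERE since the condition applies to individual rows

Corrected query:
SELECT id, title, sold FROM books WHERE sold > 8285

Result:
id | title              | sold 
---+--------------------+------
2  | Animal Farm        | 32518
3  | Second Foundation  | 11159
5  | The Caves of Steel | 17129
6  | I, Robot           | 22900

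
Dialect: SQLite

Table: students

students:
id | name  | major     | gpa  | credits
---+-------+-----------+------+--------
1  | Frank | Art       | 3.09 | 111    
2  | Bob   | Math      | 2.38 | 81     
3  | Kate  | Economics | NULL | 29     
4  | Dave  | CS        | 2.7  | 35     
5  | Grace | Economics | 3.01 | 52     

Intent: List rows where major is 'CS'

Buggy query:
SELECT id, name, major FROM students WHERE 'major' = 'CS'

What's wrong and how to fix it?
Bug: 'major' in single quotes is a string literal, not the column; the comparison is literal-vs-literal and never true

Fix: Remove the quotes around the column name (or use double quotes for an identifier)

Corrected query:
SELECT id, name, major FROM students WHERE major = 'CS'

Result:
id | name | major
---+------+------
4  | Dave | CS   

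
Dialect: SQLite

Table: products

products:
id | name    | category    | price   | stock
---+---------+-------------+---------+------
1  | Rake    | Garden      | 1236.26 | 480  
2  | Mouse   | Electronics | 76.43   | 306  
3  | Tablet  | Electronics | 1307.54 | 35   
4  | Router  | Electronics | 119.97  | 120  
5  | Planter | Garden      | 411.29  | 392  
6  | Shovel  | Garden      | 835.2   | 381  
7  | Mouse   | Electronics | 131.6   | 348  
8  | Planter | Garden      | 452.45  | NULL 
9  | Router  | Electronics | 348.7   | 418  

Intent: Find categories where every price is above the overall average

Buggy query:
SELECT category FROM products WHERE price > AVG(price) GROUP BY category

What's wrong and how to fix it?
Bug: WHERE evaluates per row before aggregation, so AVG() is unavailable

Fix: Compute the overall average in a scalar subquery and compare each group's MIN against it in HAVING

Corrected query:
SELECT category FROM products GROUP BY category HAVING MIN(price) > (SELECT AVG(price) FROM products)

Result:
(no rows)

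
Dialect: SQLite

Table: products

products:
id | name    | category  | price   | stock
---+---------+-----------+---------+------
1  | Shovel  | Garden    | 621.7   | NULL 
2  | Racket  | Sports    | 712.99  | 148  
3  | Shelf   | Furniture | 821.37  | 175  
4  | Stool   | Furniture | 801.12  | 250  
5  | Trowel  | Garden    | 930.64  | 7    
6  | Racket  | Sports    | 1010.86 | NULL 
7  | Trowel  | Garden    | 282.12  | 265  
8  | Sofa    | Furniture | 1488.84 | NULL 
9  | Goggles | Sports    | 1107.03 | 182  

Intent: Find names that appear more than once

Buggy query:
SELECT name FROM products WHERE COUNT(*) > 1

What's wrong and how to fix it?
Bug: WHERE can't reference COUNT(*); aggregates are computed after WHERE

Fix: GROUP BY name, then filter groups with HAVING COUNT(*) > 1

Corrected query:
SELECT name FROM products GROUP BY name HAVING COUNT(*) > 1

Result:
name  
------
Racket
Trowel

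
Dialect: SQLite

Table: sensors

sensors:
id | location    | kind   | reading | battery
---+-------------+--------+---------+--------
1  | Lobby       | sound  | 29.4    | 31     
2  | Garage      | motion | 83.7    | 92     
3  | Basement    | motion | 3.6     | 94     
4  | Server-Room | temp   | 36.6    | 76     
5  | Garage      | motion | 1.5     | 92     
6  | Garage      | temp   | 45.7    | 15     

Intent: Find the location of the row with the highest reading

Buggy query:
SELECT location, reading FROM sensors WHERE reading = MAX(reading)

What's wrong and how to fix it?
Bug: MAX(reading) is an aggregate and cannot be used directly in WHERE

Fix: Wrap MAX in a scalar subquery so WHERE compares against a single value

Corrected query:
SELECT location, reading FROM sensors WHERE reading = (SELECT MAX(reading) FROM sensors)

Result:
location | reading
---------+--------
Garage   | 83.7   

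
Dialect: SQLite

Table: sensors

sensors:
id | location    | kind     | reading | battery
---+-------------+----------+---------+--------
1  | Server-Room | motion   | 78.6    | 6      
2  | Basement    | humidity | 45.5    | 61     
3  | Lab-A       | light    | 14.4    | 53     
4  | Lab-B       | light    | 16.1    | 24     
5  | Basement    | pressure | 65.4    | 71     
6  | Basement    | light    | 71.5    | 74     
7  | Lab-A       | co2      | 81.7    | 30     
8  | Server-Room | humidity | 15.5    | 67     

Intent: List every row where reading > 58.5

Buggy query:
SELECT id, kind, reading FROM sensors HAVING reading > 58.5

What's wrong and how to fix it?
Bug: HAVING filters the output of aggregation, but this query has no GROUP BY and no aggregate functions, so SQLite rejects it (HAVING clause on a non-aggregate query); the condition here is per row

Fix: Use WHERE for row-level filtering

Corrected query:
SELECT id, kind, reading FROM sensors WHERE reading > 58.5

Result:
id | kind     | reading
---+----------+--------
1  | motion   | 78.6   
5  | pressure | 65.4   
6  | light    | 71.5   
7  | co2      | 81.7   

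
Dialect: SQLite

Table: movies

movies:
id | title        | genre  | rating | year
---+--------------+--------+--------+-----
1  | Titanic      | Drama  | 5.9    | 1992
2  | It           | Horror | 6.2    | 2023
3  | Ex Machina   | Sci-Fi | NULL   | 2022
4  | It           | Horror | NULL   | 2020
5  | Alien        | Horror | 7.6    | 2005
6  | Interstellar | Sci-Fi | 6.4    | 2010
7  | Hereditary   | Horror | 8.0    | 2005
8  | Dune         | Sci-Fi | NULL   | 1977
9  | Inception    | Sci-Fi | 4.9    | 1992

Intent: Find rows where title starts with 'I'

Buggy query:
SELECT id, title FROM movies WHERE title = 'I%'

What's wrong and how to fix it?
Bug: '=' compares the literal string including the % character; pattern matching needs LIKE

Fix: Replace '=' with LIKE so 'I%' is treated as a pattern

Corrected query:
SELECT id, title FROM movies WHERE title LIKE 'I%'

Result:
id | title       
---+-------------
2  | It          
4  | It          
6  | Interstellar
9  | Inception   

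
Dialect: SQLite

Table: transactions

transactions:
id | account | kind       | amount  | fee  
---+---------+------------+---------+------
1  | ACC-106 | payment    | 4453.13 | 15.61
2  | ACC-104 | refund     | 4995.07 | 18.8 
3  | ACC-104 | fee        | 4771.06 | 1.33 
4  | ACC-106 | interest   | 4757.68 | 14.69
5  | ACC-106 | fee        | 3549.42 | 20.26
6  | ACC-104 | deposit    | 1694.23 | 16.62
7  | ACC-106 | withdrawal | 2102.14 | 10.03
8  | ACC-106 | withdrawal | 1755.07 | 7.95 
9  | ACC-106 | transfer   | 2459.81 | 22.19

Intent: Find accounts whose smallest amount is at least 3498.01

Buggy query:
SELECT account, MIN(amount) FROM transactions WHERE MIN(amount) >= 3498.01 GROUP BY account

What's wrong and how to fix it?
Bug: Aggregates like MIN are computed per group after WHERE runs

Fix: Replace WHERE with HAVING after the GROUP BY

Corrected query:
SELECT account, MIN(amount) FROM transactions GROUP BY account HAVING MIN(amount) >= 3498.01

Result:
(no rows)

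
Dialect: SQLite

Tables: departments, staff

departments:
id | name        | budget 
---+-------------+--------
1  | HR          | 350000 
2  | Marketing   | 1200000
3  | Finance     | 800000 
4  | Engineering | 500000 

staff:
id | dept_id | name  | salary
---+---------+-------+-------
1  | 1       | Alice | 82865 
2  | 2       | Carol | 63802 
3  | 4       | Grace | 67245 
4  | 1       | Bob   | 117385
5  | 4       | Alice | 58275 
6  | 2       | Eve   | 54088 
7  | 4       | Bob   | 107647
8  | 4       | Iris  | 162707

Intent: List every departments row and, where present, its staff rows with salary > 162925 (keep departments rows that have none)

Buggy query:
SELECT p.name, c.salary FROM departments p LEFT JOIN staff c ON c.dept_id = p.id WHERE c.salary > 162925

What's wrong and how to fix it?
Bug: A WHERE condition on the right-hand table after LEFT JOIN drops unmatched parents

Fix: Put 'c.salary > 162925' in the JOIN's ON clause instead of WHERE

Corrected query:
SELECT p.name, c.salary FROM departments p LEFT JOIN staff c ON c.dept_id = p.id AND c.salary > 162925

Result:
name        | salary
------------+-------
HR          | NULL  
Marketing   | NULL  
Finance     | NULL  
Engineering | NULL  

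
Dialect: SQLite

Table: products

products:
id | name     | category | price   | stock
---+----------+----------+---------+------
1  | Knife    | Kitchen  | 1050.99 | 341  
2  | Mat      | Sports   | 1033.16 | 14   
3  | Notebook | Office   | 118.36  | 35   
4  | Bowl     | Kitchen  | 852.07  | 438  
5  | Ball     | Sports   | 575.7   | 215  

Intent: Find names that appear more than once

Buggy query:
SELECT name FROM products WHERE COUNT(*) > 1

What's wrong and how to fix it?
Bug: WHERE can't reference COUNT(*); aggregates are computed after WHERE

Fix: Group first, then use HAVING for the count condition

Corrected query:
SELECT name FROM products GROUP BY name HAVING COUNT(*) > 1

Result:
(no rows)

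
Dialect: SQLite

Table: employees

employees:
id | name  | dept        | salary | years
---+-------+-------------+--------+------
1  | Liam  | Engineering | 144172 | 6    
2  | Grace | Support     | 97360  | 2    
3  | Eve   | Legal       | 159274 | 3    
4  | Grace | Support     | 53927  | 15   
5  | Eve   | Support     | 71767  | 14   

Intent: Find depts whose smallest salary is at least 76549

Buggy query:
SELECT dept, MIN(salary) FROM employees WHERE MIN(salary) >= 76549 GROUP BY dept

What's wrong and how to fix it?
Bug: Aggregates like MIN are computed per group after WHERE runs

Fix: Use HAVING for the per-group MIN condition

Corrected query:
SELECT dept, MIN(salary) FROM employees GROUP BY dept HAVING MIN(salary) >= 76549

Result:
dept        | MIN(salary)
------------+------------
Engineering | 144172     
Legal       | 159274     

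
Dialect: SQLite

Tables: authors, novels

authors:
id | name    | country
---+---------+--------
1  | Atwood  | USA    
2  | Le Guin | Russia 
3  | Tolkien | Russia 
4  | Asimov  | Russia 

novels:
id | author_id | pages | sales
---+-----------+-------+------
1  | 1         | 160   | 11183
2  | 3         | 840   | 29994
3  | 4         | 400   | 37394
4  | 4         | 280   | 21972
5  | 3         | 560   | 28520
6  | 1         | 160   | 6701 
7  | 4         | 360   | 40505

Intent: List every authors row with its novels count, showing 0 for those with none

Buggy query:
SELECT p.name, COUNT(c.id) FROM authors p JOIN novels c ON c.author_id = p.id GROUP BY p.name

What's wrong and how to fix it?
Bug: INNER JOIN drops authors rows that have no matching novels rows

Fix: Switch to LEFT JOIN to retain unmatched parent rows

Corrected query:
SELECT p.name, COUNT(c.id) FROM authors p LEFT JOIN novels c ON c.author_id = p.id GROUP BY p.name

Result:
name    | COUNT(c.id)
--------+------------
Asimov  | 3          
Atwood  | 2          
Le Guin | 0          
Tolkien | 2          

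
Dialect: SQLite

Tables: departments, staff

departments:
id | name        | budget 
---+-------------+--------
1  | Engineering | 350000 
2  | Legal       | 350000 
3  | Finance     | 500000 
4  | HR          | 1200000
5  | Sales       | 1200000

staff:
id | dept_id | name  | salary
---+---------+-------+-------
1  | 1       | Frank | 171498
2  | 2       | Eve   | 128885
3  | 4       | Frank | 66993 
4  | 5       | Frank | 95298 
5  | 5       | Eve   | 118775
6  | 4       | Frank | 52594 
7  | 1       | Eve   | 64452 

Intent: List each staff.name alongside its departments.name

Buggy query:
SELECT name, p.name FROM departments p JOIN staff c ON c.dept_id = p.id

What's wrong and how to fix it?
Bug: Both tables have a 'name' column; the unqualified reference is ambiguous

Fix: Qualify the column with its table alias (c.name)

Corrected query:
SELECT c.name, p.name FROM departments p JOIN staff c ON c.dept_id = p.id

Result:
name  | name       
------+------------
Frank | Engineering
Eve   | Legal      
Frank | HR         
Frank | Sales      
Eve   | Sales      
Frank | HR         
Eve   | Engineering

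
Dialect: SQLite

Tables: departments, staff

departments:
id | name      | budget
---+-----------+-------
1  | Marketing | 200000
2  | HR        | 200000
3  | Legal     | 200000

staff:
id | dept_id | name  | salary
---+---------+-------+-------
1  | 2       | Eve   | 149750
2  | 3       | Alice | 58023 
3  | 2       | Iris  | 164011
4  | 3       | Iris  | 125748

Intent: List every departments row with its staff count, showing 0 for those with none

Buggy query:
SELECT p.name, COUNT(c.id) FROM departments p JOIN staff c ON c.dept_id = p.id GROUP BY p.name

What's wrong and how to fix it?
Bug: INNER JOIN drops departments rows that have no matching staff rows

Fix: Use LEFT JOIN so parents without children still appear (COUNT(c.id) gives 0)

Corrected query:
SELECT p.name, COUNT(c.id) FROM departments p LEFT JOIN staff c ON c.dept_id = p.id GROUP BY p.name

Result:
name      | COUNT(c.id)
----------+------------
HR        | 2          
Legal     | 2          
Marketing | 0          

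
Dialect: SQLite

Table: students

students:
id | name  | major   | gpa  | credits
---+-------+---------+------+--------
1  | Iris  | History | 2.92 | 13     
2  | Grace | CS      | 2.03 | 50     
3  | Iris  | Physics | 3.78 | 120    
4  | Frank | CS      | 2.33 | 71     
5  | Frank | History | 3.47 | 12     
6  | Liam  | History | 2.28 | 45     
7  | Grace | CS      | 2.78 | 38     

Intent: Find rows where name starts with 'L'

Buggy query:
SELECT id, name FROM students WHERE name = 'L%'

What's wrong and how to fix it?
Bug: Wildcards only work with LIKE; '=' treats '%' as a literal character

Fix: Use LIKE for wildcard pattern matching

Corrected query:
SELECT id, name FROM students WHERE name LIKE 'L%'

Result:
id | name
---+-----
6  | Liam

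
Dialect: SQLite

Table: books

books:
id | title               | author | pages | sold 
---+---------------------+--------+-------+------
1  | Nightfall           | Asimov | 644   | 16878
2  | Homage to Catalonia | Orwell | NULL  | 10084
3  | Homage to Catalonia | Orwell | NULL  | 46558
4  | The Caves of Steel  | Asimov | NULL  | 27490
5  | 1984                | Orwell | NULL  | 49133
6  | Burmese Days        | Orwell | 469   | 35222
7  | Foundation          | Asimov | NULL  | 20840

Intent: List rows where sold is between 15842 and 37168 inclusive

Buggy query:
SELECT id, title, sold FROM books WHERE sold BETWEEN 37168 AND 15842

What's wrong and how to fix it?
Bug: BETWEEN expects the lower bound first; with 37168 AND 15842 the range is empty

Fix: Swap the bounds so the smaller value comes first

Corrected query:
SELECT id, title, sold FROM books WHERE sold BETWEEN 15842 AND 37168

Result:
id | title              | sold 
---+--------------------+------
1  | Nightfall          | 16878
4  | The Caves of Steel | 27490
6  | Burmese Days       | 35222
7  | Foundation         | 20840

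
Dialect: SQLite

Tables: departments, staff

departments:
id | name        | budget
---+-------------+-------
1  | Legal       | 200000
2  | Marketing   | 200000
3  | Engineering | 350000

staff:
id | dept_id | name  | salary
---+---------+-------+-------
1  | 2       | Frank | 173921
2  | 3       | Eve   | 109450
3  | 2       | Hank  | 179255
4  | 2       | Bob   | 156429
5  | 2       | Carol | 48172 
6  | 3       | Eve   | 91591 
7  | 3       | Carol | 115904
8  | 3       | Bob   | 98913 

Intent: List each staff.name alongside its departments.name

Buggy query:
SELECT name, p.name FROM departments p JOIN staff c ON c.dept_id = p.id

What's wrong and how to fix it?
Bug: 'name' exists in both joined tables, so the database can't tell which one is meant

Fix: Qualify the column with its table alias (c.name)

Corrected query:
SELECT c.name, p.name FROM departments p JOIN staff c ON c.dept_id = p.id

Result:
name  | name       
------+------------
Frank | Marketing  
Eve   | Engineering
Hank  | Marketing  
Bob   | Marketing  
Carol | Marketing  
Eve   | Engineering
Carol | Engineering
Bob   | Engineering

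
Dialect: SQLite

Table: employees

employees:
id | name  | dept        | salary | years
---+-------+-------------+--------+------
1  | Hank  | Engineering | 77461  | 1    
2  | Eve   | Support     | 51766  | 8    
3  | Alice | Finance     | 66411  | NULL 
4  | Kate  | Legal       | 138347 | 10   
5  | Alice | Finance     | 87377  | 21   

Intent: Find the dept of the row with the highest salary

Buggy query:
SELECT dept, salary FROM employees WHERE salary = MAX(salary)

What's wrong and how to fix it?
Bug: WHERE is evaluated per row; an aggregate over the whole table isn't defined there

Fix: Wrap MAX in a scalar subquery so WHERE compares against a single value

Corrected query:
SELECT dept, salary FROM employees WHERE salary = (SELECT MAX(salary) FROM employees)

Result:
dept  | salary
------+-------
Legal | 138347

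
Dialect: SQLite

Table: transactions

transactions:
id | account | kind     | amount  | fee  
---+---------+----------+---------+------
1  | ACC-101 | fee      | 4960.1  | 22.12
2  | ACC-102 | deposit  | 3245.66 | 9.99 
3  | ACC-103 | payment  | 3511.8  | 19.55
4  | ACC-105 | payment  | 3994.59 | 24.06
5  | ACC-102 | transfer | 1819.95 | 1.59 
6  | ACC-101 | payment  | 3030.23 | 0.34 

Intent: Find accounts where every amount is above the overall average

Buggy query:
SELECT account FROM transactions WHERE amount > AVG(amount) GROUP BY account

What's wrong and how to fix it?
Bug: AVG() is an aggregate; it can't sit directly in WHERE

Fix: Compute the overall average in a scalar subquery and compare each group's MIN against it in HAVING

Corrected query:
SELECT account FROM transactions GROUP BY account HAVING MIN(amount) > (SELECT AVG(amount) FROM transactions)

Result:
account
-------
ACC-103
ACC-105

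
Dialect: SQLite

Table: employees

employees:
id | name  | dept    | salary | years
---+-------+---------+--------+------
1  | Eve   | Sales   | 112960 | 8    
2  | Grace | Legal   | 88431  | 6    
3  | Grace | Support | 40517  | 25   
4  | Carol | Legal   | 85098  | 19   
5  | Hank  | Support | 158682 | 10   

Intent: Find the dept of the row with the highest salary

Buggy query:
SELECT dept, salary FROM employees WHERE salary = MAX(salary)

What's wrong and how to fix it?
Bug: WHERE is evaluated per row; an aggregate over the whole table isn't defined there

Fix: Use a subquery: WHERE salary = (SELECT MAX(salary) FROM employees)

Corrected query:
SELECT dept, salary FROM employees WHERE salary = (SELECT MAX(salary) FROM employees)

Result:
dept    | salary
--------+-------
Support | 158682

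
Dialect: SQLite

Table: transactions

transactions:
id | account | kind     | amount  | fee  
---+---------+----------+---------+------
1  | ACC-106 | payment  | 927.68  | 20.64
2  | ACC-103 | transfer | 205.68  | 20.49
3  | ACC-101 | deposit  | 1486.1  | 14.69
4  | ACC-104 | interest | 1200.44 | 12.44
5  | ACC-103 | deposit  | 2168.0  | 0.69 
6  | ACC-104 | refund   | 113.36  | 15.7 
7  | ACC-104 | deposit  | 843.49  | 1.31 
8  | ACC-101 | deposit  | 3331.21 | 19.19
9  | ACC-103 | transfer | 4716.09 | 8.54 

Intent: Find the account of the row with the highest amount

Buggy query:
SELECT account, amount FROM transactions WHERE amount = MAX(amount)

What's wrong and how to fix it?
Bug: WHERE is evaluated per row; an aggregate over the whole table isn't defined there

Fix: Use a subquery: WHERE amount = (SELECT MAX(amount) FROM transactions)

Corrected query:
SELECT account, amount FROM transactions WHERE amount = (SELECT MAX(amount) FROM transactions)

Result:
account | amount 
--------+--------
ACC-103 | 4716.09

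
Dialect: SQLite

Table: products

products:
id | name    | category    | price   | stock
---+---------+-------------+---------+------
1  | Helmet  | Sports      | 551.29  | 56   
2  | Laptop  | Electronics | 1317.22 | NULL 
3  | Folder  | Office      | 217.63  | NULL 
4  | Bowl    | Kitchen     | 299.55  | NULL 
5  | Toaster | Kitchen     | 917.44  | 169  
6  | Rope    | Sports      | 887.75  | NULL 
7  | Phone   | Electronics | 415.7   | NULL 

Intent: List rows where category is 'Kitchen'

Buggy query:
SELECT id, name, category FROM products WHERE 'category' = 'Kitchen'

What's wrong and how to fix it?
Bug: 'category' in single quotes is a string literal, not the column; the comparison is literal-vs-literal and never true

Fix: Remove the quotes around the column name (or use double quotes for an identifier)

Corrected query:
SELECT id, name, category FROM products WHERE category = 'Kitchen'

Result:
id | name    | category
---+---------+---------
4  | Bowl    | Kitchen 
5  | Toaster | Kitchen 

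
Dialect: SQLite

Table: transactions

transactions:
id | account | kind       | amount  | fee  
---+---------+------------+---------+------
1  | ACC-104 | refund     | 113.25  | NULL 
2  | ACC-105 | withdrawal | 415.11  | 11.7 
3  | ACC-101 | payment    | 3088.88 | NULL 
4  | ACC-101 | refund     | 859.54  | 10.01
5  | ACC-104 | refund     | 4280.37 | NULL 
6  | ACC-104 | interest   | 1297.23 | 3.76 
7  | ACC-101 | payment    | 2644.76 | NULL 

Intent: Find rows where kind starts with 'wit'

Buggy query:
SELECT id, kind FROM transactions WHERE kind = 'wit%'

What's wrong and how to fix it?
Bug: '=' compares the literal string including the % character; pattern matching needs LIKE

Fix: Replace '=' with LIKE so 'wit%' is treated as a pattern

Corrected query:
SELECT id, kind FROM transactions WHERE kind LIKE 'wit%'

Result:
id | kind      
---+-----------
2  | withdrawal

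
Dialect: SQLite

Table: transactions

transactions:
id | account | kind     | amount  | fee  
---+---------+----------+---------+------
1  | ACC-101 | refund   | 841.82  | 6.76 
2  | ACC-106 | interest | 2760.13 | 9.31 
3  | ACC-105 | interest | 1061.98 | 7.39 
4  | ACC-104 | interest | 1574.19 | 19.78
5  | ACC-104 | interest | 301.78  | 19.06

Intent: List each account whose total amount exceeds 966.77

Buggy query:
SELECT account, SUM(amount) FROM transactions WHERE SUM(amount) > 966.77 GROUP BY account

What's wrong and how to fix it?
Bug: Aggregate functions cannot appear in a WHERE clause

Fix: Use HAVING (which filters groups after aggregation) instead of WHERE

Corrected query:
SELECT account, SUM(amount) FROM transactions GROUP BY account HAVING SUM(amount) > 966.77

Result:
account | SUM(amount)
--------+------------
ACC-104 | 1875.97    
ACC-105 | 1061.98    
ACC-106 | 2760.13    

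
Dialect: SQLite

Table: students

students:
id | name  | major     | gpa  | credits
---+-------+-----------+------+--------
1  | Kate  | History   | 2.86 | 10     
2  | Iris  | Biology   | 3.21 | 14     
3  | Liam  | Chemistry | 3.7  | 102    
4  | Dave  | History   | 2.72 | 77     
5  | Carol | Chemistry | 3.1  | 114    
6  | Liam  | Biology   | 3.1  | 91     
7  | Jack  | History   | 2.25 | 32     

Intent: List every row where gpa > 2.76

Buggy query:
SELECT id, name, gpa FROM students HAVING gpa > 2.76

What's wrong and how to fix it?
Bug: This is a non-aggregate query (no GROUP BY, no aggregates), so in SQLite the HAVING clause is invalid here; a row-level condition belongs in WHERE

Fix: Replace HAVING with WHERE since the condition applies to individual rows

Corrected query:
SELECT id, name, gpa FROM students WHERE gpa > 2.76

Result:
id | name  | gpa 
---+-------+-----
1  | Kate  | 2.86
2  | Iris  | 3.21
3  | Liam  | 3.7 
5  | Carol | 3.1 
6  | Liam  | 3.1 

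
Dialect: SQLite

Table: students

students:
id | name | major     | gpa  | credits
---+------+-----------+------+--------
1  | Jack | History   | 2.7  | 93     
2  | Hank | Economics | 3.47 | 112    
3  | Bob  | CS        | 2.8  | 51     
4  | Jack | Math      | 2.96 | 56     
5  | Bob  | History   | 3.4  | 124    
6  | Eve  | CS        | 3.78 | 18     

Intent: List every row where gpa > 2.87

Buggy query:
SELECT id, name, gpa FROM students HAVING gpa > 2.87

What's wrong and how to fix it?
Bug: This is a non-aggregate query (no GROUP BY, no aggregates), so in SQLite the HAVING clause is invalid here; a row-level condition belongs in WHERE

Fix: Use WHERE for row-level filtering

Corrected query:
SELECT id, name, gpa FROM students WHERE gpa > 2.87

Result:
id | name | gpa 
---+------+-----
2  | Hank | 3.47
4  | Jack | 2.96
5  | Bob  | 3.4 
6  | Eve  | 3.78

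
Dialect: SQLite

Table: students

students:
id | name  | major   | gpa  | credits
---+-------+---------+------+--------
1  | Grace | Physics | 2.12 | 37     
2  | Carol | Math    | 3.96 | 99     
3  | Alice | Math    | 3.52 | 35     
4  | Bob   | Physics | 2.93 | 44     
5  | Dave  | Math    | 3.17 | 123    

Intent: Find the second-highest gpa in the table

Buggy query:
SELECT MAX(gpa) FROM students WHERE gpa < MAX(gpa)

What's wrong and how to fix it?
Bug: The inner MAX is an aggregate inside WHERE, which is not allowed

Fix: Put the inner MAX in a scalar subquery

Corrected query:
SELECT MAX(gpa) FROM students WHERE gpa < (SELECT MAX(gpa) FROM students)

Result:
MAX(gpa)
--------
3.52    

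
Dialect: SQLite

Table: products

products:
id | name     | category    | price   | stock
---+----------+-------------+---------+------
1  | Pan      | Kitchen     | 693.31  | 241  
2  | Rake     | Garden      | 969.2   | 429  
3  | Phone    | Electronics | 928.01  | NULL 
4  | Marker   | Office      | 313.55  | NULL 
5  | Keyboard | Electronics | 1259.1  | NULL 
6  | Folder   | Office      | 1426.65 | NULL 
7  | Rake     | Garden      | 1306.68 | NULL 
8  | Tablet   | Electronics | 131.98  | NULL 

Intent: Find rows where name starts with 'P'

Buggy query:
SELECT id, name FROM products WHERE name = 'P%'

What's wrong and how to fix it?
Bug: Wildcards only work with LIKE; '=' treats '%' as a literal character

Fix: Use LIKE for wildcard pattern matching

Corrected query:
SELECT id, name FROM products WHERE name LIKE 'P%'

Result:
id | name 
---+------
1  | Pan  
3  | Phone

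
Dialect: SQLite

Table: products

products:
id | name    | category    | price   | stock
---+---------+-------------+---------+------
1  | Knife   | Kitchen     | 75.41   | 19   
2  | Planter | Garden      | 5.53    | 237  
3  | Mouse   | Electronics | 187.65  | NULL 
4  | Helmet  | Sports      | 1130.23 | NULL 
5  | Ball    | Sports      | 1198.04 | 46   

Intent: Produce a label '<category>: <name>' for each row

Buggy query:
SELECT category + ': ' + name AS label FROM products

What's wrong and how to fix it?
Bug: SQLite uses || for string concatenation; + coerces text to numbers (yielding 0)

Fix: Replace + with || to concatenate text

Corrected query:
SELECT category || ': ' || name AS label FROM products

Result:
label             
------------------
Kitchen: Knife    
Garden: Planter   
Electronics: Mouse
Sports: Helmet    
Sports: Ball      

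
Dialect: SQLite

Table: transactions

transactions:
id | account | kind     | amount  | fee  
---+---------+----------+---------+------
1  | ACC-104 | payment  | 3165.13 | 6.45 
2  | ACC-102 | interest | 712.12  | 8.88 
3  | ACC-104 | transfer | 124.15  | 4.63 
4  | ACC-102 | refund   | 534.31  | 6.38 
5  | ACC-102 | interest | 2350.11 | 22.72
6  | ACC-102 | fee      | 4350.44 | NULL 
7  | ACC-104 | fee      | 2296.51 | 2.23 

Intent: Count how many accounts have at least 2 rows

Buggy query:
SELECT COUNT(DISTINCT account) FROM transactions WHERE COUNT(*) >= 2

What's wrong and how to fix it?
Bug: COUNT(*) cannot appear in WHERE; the per-group count doesn't exist yet

Fix: Group first with HAVING COUNT(*) >= 2, then COUNT the resulting groups

Corrected query:
SELECT COUNT(*) FROM (SELECT account FROM transactions GROUP BY account HAVING COUNT(*) >= 2)

Result:
COUNT(*)
--------
2       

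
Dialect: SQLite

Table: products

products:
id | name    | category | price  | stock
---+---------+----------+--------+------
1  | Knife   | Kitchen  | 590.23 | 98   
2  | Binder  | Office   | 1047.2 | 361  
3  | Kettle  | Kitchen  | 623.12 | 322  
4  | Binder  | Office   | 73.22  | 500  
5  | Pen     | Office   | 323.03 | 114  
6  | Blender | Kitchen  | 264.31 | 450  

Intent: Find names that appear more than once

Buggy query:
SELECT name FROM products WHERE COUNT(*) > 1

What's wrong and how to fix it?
Bug: COUNT(*) is an aggregate and cannot be used in WHERE

Fix: Group first, then use HAVING for the count condition

Corrected query:
SELECT name FROM products GROUP BY name HAVING COUNT(*) > 1

Result:
name  
------
Binder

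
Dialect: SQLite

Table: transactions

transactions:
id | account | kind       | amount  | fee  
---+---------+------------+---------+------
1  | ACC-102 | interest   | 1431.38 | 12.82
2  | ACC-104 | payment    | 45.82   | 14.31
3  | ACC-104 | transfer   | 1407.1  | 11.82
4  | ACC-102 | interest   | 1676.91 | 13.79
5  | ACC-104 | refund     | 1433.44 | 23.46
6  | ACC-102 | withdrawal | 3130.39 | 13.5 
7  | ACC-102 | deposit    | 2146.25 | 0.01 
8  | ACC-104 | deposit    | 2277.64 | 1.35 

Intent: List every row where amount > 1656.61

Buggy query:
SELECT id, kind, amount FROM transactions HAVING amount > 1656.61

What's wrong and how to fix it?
Bug: HAVING filters the output of aggregation, but this query has no GROUP BY and no aggregate functions, so SQLite rejects it (HAVING clause on a non-aggregate query); the condition here is per row

Fix: Replace HAVING with WHERE since the condition applies to individual rows

Corrected query:
SELECT id, kind, amount FROM transactions WHERE amount > 1656.61

Result:
id | kind       | amount 
---+------------+--------
4  | interest   | 1676.91
6  | withdrawal | 3130.39
7  | deposit    | 2146.25
8  | deposit    | 2277.64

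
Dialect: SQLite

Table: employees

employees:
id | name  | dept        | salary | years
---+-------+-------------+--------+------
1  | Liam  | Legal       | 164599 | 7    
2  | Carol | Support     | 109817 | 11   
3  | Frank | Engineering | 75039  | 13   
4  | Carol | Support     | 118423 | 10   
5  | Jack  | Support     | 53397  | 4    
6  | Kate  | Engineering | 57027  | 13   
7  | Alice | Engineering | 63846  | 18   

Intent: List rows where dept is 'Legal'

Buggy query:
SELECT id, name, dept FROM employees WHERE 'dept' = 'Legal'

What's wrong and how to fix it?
Bug: Single quotes denote string literals in SQL; the column name is being compared as a constant string

Fix: Remove the quotes around the column name (or use double quotes for an identifier)

Corrected query:
SELECT id, name, dept FROM employees WHERE dept = 'Legal'

Result:
id | name | dept 
---+------+------
1  | Liam | Legal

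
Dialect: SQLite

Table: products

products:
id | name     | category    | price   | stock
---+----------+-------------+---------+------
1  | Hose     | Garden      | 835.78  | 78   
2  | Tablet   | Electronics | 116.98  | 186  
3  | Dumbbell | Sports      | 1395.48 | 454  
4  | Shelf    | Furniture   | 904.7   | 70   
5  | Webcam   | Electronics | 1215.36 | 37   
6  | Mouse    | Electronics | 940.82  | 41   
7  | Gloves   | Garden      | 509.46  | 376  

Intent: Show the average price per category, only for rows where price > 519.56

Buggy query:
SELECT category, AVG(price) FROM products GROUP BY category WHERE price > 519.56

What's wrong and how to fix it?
Bug: WHERE cannot follow GROUP BY

Fix: Place WHERE between FROM and GROUP BY

Corrected query:
SELECT category, AVG(price) FROM products WHERE price > 519.56 GROUP BY category

Result:
category    | AVG(price)
------------+-----------
Electronics | 1078.09   
Furniture   | 904.7     
Garden      | 835.78    
Sports      | 1395.48   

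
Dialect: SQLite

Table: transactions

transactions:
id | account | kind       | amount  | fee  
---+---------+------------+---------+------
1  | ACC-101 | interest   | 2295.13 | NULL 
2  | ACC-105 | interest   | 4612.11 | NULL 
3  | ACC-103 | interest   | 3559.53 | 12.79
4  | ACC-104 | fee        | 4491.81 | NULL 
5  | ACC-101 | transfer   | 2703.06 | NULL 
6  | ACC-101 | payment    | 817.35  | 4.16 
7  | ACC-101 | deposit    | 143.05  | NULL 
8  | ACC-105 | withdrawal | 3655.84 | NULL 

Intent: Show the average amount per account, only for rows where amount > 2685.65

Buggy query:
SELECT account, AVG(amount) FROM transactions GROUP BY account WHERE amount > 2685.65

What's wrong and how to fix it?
Bug: Row-level WHERE must come before GROUP BY in the clause order

Fix: Place WHERE between FROM and GROUP BY

Corrected query:
SELECT account, AVG(amount) FROM transactions WHERE amount > 2685.65 GROUP BY account

Result:
account | AVG(amount)
--------+------------
ACC-101 | 2703.06    
ACC-103 | 3559.53    
ACC-104 | 4491.81    
ACC-105 | 4133.975   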